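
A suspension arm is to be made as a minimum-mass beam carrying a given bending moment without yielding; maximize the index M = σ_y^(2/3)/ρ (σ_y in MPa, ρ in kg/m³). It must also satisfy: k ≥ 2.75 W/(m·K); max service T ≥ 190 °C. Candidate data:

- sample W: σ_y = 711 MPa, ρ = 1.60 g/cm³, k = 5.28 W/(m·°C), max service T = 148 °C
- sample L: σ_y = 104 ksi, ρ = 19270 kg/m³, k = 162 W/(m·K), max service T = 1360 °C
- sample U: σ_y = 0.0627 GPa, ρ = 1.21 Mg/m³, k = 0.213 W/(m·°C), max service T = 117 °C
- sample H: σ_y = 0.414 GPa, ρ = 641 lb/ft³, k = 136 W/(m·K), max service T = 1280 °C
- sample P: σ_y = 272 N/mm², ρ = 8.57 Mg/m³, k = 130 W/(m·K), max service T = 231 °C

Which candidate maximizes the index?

Screen on constraints: k ≥ 2.75 W/(m·K); max service T ≥ 190 °C. Survivors: sample L, sample H, sample P.
Normalizing units and computing the index:
  sample L: σ_y = 717.1 MPa, ρ = 19270 kg/m³
  sample H: σ_y = 414.0 MPa, ρ = 10270 kg/m³
  sample P: σ_y = 272.0 MPa, ρ = 8570 kg/m³
  sample H: M = 5.41×10⁻³
  sample P: M = 4.90×10⁻³
  sample L: M = 4.16×10⁻³
Sample H has the largest M.

sample H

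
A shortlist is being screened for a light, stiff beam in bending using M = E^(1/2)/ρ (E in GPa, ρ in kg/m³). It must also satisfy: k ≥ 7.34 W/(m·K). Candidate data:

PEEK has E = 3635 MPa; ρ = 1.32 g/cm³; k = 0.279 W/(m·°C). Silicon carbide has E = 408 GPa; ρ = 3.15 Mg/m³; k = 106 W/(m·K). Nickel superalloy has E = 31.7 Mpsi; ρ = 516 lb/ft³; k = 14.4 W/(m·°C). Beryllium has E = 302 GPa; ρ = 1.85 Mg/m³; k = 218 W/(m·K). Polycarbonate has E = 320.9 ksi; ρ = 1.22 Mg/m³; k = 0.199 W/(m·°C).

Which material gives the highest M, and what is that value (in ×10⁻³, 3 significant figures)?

beryllium, M = 9.39×10⁻³

Screen on constraints: k ≥ 7.34 W/(m·K). Survivors: silicon carbide, nickel superalloy, beryllium.
Convert each candidate to consistent units, then evaluate M:
  silicon carbide: E = 408.0 GPa, ρ = 3150 kg/m³
  nickel superalloy: E = 218.6 GPa, ρ = 8266 kg/m³
  beryllium: E = 302.0 GPa, ρ = 1850 kg/m³
  beryllium: M = 9.39×10⁻³
  silicon carbide: M = 6.41×10⁻³
  nickel superalloy: M = 1.79×10⁻³
Highest index: beryllium.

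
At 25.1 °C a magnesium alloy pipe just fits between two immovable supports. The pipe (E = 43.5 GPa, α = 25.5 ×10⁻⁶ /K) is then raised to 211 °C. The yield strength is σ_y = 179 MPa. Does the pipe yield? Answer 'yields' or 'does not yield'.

ΔT = 185.9 K. Constrained thermal stress σ = E·α·ΔT = 43.50×10³ MPa × 25.5×10⁻⁶ × 185.9 = 206 MPa (compressive).
Compare to σ_y = 179 MPa: σ ≥ σ_y, so it yields.

yields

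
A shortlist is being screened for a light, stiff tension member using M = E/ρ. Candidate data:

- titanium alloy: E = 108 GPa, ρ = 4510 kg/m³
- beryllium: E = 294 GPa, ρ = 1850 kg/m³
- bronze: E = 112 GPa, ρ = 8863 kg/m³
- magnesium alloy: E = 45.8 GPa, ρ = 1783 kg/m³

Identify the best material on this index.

beryllium

Per-candidate index values:
  beryllium: M = 159 MN·m/kg
  magnesium alloy: M = 25.7 MN·m/kg
  titanium alloy: M = 23.9 MN·m/kg
  bronze: M = 12.6 MN·m/kg
Beryllium ranks first.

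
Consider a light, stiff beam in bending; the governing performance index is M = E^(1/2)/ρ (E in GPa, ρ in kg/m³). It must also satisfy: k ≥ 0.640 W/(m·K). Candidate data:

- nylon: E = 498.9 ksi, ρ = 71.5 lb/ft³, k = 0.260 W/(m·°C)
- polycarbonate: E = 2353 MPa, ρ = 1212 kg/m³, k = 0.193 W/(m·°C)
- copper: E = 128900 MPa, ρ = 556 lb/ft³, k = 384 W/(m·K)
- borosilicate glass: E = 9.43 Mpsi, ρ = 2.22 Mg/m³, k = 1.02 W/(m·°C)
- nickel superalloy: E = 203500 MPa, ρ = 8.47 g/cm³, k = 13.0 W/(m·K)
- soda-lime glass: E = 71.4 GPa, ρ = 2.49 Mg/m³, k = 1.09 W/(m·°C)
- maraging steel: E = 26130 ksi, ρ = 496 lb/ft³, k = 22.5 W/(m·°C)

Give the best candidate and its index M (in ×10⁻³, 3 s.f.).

Screen on constraints: k ≥ 0.640 W/(m·K). Survivors: copper, borosilicate glass, nickel superalloy, soda-lime glass, maraging steel.
Convert each candidate to consistent units, then evaluate M:
  copper: E = 128.9 GPa, ρ = 8906 kg/m³
  borosilicate glass: E = 65.02 GPa, ρ = 2220 kg/m³
  nickel superalloy: E = 203.5 GPa, ρ = 8470 kg/m³
  soda-lime glass: E = 71.40 GPa, ρ = 2490 kg/m³
  maraging steel: E = 180.2 GPa, ρ = 7945 kg/m³
  borosilicate glass: M = 3.63×10⁻³
  soda-lime glass: M = 3.39×10⁻³
  maraging steel: M = 1.69×10⁻³
  nickel superalloy: M = 1.68×10⁻³
  copper: M = 1.27×10⁻³
Borosilicate glass ranks first.

borosilicate glass, M = 3.63×10⁻³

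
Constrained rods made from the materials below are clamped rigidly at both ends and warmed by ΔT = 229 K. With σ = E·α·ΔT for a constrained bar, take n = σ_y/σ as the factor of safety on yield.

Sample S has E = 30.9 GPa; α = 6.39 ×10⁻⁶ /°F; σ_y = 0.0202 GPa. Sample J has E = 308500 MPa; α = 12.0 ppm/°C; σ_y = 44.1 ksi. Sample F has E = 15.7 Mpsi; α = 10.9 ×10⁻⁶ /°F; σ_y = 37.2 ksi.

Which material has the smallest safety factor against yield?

sample S

Converting E to GPa, α to ×10⁻⁶/K, σ_y to MPa, then σ and n for each:
  sample S: E = 30.90, α = 11.5, σ_y = 20.20 → σ = 81.4 MPa, n = 0.248
  sample J: E = 308.5, α = 12.0, σ_y = 304.1 → σ = 848 MPa, n = 0.359
  sample F: E = 108.2, α = 19.6, σ_y = 256.5 → σ = 486 MPa, n = 0.527
Smallest n: sample S with n = 0.248.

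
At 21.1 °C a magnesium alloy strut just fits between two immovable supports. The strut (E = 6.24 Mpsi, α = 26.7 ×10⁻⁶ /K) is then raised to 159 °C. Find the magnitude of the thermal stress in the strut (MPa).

158 MPa

E = 6.24 Mpsi = 43.02 GPa.
ΔT = 137.9 K. Constrained thermal stress σ = E·α·ΔT = 43.02×10³ MPa × 26.7×10⁻⁶ × 137.9 = 158 MPa (compressive).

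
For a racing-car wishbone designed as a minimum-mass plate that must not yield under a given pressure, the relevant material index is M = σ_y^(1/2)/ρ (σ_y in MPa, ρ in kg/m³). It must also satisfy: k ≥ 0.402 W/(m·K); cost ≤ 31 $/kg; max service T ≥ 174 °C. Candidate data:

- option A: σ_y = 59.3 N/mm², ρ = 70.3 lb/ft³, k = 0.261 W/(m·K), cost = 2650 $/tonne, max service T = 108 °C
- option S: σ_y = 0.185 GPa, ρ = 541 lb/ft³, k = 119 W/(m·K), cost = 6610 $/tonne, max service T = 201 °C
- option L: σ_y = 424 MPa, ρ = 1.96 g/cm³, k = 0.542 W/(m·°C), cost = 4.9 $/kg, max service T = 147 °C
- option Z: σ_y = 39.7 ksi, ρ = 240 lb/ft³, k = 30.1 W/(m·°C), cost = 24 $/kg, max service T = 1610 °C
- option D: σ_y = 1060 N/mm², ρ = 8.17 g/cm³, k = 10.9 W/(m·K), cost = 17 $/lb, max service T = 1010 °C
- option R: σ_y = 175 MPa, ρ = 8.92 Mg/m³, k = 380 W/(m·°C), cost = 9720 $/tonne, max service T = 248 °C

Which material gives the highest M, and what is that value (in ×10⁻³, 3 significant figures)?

Screen on constraints: k ≥ 0.402 W/(m·K); cost ≤ 31 $/kg; max service T ≥ 174 °C. Survivors: option S, option Z, option R.
In SI units:
  option S: σ_y = 185.0 MPa, ρ = 8666 kg/m³
  option Z: σ_y = 273.7 MPa, ρ = 3844 kg/m³
  option R: σ_y = 175.0 MPa, ρ = 8920 kg/m³
  option Z: M = 4.30×10⁻³
  option S: M = 1.57×10⁻³
  option R: M = 1.48×10⁻³
The maximum is for option Z.

option Z, M = 4.30×10⁻³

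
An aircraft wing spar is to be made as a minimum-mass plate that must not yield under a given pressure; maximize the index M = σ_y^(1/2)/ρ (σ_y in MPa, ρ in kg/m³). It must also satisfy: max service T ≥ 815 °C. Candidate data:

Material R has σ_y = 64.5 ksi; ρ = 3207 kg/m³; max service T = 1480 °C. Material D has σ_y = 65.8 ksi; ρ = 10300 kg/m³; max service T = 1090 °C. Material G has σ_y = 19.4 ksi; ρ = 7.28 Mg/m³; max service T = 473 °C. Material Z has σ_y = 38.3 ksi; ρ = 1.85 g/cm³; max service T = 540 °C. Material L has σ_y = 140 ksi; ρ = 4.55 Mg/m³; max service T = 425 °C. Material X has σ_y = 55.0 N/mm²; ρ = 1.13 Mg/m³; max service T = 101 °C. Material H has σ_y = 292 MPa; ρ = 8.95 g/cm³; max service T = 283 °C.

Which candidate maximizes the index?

Screen on constraints: max service T ≥ 815 °C. Survivors: material R, material D.
Putting every candidate on a common basis:
  material R: σ_y = 444.7 MPa, ρ = 3207 kg/m³
  material D: σ_y = 453.7 MPa, ρ = 10300 kg/m³
  material R: M = 6.58×10⁻³
  material D: M = 2.07×10⁻³
Material R ranks first.

material R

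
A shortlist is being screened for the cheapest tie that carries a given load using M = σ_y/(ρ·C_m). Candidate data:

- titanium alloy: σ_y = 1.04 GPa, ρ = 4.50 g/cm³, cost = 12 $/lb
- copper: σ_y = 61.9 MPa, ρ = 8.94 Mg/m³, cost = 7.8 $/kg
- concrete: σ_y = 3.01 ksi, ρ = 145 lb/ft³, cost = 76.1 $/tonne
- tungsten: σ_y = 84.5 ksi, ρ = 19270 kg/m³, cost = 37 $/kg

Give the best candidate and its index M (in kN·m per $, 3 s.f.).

Normalizing units and computing the index:
  titanium alloy: σ_y = 1040 MPa, ρ = 4500 kg/m³, cost = 26.46 $/kg
  copper: σ_y = 61.90 MPa, ρ = 8940 kg/m³, cost = 7.800 $/kg
  concrete: σ_y = 20.75 MPa, ρ = 2323 kg/m³, cost = 0.07610 $/kg
  tungsten: σ_y = 582.6 MPa, ρ = 19270 kg/m³, cost = 37.00 $/kg
  concrete: M = 117 kN·m per $
  titanium alloy: M = 8.74 kN·m per $
  copper: M = 0.888 kN·m per $
  tungsten: M = 0.817 kN·m per $
The maximum is for concrete.

concrete, M = 117 kN·m per $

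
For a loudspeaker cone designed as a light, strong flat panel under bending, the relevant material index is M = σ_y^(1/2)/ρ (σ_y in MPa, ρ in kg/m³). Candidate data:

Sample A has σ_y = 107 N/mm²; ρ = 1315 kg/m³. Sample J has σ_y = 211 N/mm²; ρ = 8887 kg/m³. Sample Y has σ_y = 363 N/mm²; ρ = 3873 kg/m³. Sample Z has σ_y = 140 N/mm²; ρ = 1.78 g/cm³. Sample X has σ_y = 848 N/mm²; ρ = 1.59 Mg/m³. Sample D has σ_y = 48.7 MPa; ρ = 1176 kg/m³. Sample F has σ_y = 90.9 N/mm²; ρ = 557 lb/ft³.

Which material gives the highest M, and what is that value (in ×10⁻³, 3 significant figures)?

Convert each candidate to consistent units, then evaluate M:
  sample A: σ_y = 107.0 MPa, ρ = 1315 kg/m³
  sample J: σ_y = 211.0 MPa, ρ = 8887 kg/m³
  sample Y: σ_y = 363.0 MPa, ρ = 3873 kg/m³
  sample Z: σ_y = 140.0 MPa, ρ = 1780 kg/m³
  sample X: σ_y = 848.0 MPa, ρ = 1590 kg/m³
  sample D: σ_y = 48.70 MPa, ρ = 1176 kg/m³
  sample F: σ_y = 90.90 MPa, ρ = 8922 kg/m³
  sample X: M = 18.3×10⁻³
  sample A: M = 7.87×10⁻³
  sample Z: M = 6.65×10⁻³
  sample D: M = 5.93×10⁻³
  sample Y: M = 4.92×10⁻³
  sample J: M = 1.63×10⁻³
  sample F: M = 1.07×10⁻³
Sample X ranks first.

sample X, M = 18.3×10⁻³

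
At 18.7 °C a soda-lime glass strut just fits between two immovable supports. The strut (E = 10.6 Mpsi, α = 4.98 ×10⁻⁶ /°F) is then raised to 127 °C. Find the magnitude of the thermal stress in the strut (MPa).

E = 10.6 Mpsi = 73.08 GPa.
α = 4.98×10⁻⁶/°F × 9/5 = 8.96×10⁻⁶/K.
ΔT = 108.3 K. Constrained thermal stress σ = E·α·ΔT = 73.08×10³ MPa × 8.96×10⁻⁶ × 108.3 = 71.0 MPa (compressive).

71.0 MPa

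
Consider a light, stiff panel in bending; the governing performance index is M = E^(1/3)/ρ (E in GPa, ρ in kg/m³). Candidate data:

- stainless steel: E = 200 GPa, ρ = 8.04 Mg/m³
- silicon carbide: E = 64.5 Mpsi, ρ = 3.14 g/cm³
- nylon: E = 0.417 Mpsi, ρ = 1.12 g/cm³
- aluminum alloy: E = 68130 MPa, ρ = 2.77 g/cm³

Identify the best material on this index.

After converting to SI:
  stainless steel: E = 200.0 GPa, ρ = 8040 kg/m³
  silicon carbide: E = 444.7 GPa, ρ = 3140 kg/m³
  nylon: E = 2.875 GPa, ρ = 1120 kg/m³
  aluminum alloy: E = 68.13 GPa, ρ = 2770 kg/m³
  silicon carbide: M = 2.43×10⁻³
  aluminum alloy: M = 1.47×10⁻³
  nylon: M = 1.27×10⁻³
  stainless steel: M = 0.727×10⁻³
Silicon carbide has the largest M.

silicon carbide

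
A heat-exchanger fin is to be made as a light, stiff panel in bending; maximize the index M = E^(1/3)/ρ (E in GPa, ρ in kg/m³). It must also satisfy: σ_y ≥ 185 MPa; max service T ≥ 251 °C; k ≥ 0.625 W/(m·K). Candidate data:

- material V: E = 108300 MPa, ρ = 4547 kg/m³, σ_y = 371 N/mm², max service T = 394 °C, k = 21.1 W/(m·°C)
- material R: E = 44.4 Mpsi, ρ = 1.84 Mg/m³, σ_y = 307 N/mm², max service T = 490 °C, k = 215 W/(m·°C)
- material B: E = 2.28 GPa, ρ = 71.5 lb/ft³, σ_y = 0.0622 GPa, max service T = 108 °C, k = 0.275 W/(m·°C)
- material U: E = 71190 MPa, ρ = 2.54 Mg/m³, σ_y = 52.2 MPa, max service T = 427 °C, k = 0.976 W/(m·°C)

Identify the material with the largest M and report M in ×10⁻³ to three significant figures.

Screen on constraints: σ_y ≥ 185 MPa; max service T ≥ 251 °C; k ≥ 0.625 W/(m·K). Survivors: material V, material R.
In SI units:
  material V: E = 108.3 GPa, ρ = 4547 kg/m³
  material R: E = 306.1 GPa, ρ = 1840 kg/m³
  material R: M = 3.66×10⁻³
  material V: M = 1.05×10⁻³
Material R ranks first.

material R, M = 3.66×10⁻³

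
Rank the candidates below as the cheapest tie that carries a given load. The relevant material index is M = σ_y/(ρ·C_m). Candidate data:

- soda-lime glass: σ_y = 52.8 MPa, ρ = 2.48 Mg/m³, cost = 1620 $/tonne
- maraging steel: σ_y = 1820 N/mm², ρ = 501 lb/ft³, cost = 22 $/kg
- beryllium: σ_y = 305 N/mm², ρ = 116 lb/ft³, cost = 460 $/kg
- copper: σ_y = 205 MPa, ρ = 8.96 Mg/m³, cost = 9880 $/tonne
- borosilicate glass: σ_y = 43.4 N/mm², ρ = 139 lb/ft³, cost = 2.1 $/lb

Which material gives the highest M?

Putting every candidate on a common basis:
  soda-lime glass: σ_y = 52.80 MPa, ρ = 2480 kg/m³, cost = 1.620 $/kg
  maraging steel: σ_y = 1820 MPa, ρ = 8025 kg/m³, cost = 22.00 $/kg
  beryllium: σ_y = 305.0 MPa, ρ = 1858 kg/m³, cost = 460.0 $/kg
  copper: σ_y = 205.0 MPa, ρ = 8960 kg/m³, cost = 9.880 $/kg
  borosilicate glass: σ_y = 43.40 MPa, ρ = 2227 kg/m³, cost = 4.630 $/kg
  soda-lime glass: M = 13.1 kN·m per $
  maraging steel: M = 10.3 kN·m per $
  borosilicate glass: M = 4.21 kN·m per $
  copper: M = 2.32 kN·m per $
  beryllium: M = 0.357 kN·m per $
Highest index: soda-lime glass.

soda-lime glass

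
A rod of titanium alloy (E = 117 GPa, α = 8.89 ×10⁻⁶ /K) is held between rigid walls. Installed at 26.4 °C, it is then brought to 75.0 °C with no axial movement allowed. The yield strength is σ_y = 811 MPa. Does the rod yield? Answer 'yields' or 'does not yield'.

ΔT = 48.60 K. Constrained thermal stress σ = E·α·ΔT = 117.0×10³ MPa × 8.89×10⁻⁶ × 48.60 = 50.6 MPa (compressive).
Compare to σ_y = 811 MPa: σ < σ_y, so it does not yield.

does not yield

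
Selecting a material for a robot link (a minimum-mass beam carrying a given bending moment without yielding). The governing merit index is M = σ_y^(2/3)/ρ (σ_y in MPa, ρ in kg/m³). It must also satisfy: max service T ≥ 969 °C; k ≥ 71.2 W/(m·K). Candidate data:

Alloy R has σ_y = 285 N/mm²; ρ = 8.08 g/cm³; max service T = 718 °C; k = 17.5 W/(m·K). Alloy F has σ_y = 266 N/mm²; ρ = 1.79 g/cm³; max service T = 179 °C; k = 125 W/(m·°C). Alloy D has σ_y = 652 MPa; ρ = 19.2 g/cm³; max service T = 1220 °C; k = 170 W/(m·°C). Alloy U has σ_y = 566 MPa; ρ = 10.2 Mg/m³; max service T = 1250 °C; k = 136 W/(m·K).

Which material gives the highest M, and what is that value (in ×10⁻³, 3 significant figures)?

Screen on constraints: max service T ≥ 969 °C; k ≥ 71.2 W/(m·K). Survivors: alloy D, alloy U.
Convert each candidate to consistent units, then evaluate M:
  alloy D: σ_y = 652.0 MPa, ρ = 19200 kg/m³
  alloy U: σ_y = 566.0 MPa, ρ = 10200 kg/m³
  alloy U: M = 6.71×10⁻³
  alloy D: M = 3.92×10⁻³
The maximum is for alloy U.

alloy U, M = 6.71×10⁻³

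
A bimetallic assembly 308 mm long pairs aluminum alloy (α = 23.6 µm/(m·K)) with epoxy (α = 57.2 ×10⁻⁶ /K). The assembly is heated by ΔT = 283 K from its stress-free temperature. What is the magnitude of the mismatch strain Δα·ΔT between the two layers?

Δα = |23.6 − 57.2|×10⁻⁶/K = 33.6×10⁻⁶/K.
Mismatch strain = Δα·ΔT = 33.6×10⁻⁶ × 283.0 = 9.51×10⁻³.

9.51×10⁻³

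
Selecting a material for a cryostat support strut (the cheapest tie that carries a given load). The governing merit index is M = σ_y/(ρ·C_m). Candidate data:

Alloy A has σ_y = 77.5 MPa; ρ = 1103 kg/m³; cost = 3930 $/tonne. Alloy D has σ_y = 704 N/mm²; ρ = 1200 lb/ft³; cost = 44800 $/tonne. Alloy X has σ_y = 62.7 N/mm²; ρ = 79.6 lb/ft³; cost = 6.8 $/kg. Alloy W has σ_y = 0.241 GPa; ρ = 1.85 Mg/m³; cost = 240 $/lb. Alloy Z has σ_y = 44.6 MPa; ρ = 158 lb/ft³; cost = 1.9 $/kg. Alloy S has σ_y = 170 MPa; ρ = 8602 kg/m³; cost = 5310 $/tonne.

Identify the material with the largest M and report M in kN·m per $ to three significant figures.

After converting to SI:
  alloy A: σ_y = 77.50 MPa, ρ = 1103 kg/m³, cost = 3.930 $/kg
  alloy D: σ_y = 704.0 MPa, ρ = 19220 kg/m³, cost = 44.80 $/kg
  alloy X: σ_y = 62.70 MPa, ρ = 1275 kg/m³, cost = 6.800 $/kg
  alloy W: σ_y = 241.0 MPa, ρ = 1850 kg/m³, cost = 529.1 $/kg
  alloy Z: σ_y = 44.60 MPa, ρ = 2531 kg/m³, cost = 1.900 $/kg
  alloy S: σ_y = 170.0 MPa, ρ = 8602 kg/m³, cost = 5.310 $/kg
  alloy A: M = 17.9 kN·m per $
  alloy Z: M = 9.27 kN·m per $
  alloy X: M = 7.23 kN·m per $
  alloy S: M = 3.72 kN·m per $
  alloy D: M = 0.818 kN·m per $
  alloy W: M = 0.246 kN·m per $
The maximum is for alloy A.

alloy A, M = 17.9 kN·m per $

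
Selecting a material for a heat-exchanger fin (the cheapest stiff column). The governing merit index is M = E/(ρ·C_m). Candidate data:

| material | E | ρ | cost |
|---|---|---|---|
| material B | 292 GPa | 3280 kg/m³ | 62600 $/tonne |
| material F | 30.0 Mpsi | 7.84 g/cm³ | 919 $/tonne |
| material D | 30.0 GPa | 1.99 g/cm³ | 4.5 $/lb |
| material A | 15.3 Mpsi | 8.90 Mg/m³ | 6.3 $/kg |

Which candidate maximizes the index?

material F

Normalizing units and computing the index:
  material B: E = 292.0 GPa, ρ = 3280 kg/m³, cost = 62.60 $/kg
  material F: E = 206.8 GPa, ρ = 7840 kg/m³, cost = 0.9190 $/kg
  material D: E = 30.00 GPa, ρ = 1990 kg/m³, cost = 9.921 $/kg
  material A: E = 105.5 GPa, ρ = 8900 kg/m³, cost = 6.300 $/kg
  material F: M = 28.7 MN·m per $
  material A: M = 1.88 MN·m per $
  material D: M = 1.52 MN·m per $
  material B: M = 1.42 MN·m per $
The maximum is for material F.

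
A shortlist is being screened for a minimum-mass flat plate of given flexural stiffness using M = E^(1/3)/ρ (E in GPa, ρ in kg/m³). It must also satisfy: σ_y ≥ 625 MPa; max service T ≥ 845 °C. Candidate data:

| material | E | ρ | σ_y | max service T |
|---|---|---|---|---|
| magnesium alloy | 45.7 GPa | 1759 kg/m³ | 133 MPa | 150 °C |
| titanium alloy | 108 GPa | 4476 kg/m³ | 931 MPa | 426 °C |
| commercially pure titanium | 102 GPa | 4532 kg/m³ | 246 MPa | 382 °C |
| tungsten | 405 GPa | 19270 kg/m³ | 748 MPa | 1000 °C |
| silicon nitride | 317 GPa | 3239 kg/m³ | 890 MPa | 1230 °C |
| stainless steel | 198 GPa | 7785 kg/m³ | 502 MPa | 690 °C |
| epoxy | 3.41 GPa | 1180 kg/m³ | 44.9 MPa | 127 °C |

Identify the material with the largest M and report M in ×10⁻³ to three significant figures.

Screen on constraints: σ_y ≥ 625 MPa; max service T ≥ 845 °C. Survivors: tungsten, silicon nitride.
Evaluate M for each candidate:
  silicon nitride: M = 2.11×10⁻³
  tungsten: M = 0.384×10⁻³
Silicon nitride ranks first.

silicon nitride, M = 2.11×10⁻³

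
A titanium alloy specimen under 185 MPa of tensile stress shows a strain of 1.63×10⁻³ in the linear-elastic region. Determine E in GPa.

113 GPa

E = σ/ε = 185 MPa / 1.63×10⁻³ = 113500 MPa = 113 GPa.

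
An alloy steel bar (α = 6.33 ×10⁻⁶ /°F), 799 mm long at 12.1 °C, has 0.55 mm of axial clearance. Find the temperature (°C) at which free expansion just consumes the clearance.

α = 6.33×10⁻⁶/°F × 9/5 = 11.4×10⁻⁶/K.
α·L₀·ΔT = 0.55 mm ⇒ ΔT = 0.55 / (11.4×10⁻⁶ × 799.0) = 60.41 K.
T = 12.1 + 60.41 = 72.51 °C.

72.5 °C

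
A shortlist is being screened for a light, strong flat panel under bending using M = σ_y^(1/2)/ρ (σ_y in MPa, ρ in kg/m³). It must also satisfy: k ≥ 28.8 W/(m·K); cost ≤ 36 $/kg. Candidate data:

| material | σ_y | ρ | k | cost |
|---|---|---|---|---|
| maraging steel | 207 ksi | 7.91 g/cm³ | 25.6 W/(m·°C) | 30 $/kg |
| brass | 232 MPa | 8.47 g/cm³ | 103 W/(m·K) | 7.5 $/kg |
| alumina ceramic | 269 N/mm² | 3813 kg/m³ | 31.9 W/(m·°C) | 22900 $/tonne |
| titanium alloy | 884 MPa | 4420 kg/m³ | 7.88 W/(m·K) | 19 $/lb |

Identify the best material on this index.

Screen on constraints: k ≥ 28.8 W/(m·K); cost ≤ 36 $/kg. Survivors: brass, alumina ceramic.
In SI units:
  brass: σ_y = 232.0 MPa, ρ = 8470 kg/m³
  alumina ceramic: σ_y = 269.0 MPa, ρ = 3813 kg/m³
  alumina ceramic: M = 4.30×10⁻³
  brass: M = 1.80×10⁻³
Alumina ceramic ranks first.

alumina ceramic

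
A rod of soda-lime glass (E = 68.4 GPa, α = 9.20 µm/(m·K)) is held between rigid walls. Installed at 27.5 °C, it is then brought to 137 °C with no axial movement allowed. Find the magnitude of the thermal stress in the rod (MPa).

ΔT = 109.5 K. Constrained thermal stress σ = E·α·ΔT = 68.40×10³ MPa × 9.20×10⁻⁶ × 109.5 = 68.9 MPa (compressive).

68.9 MPa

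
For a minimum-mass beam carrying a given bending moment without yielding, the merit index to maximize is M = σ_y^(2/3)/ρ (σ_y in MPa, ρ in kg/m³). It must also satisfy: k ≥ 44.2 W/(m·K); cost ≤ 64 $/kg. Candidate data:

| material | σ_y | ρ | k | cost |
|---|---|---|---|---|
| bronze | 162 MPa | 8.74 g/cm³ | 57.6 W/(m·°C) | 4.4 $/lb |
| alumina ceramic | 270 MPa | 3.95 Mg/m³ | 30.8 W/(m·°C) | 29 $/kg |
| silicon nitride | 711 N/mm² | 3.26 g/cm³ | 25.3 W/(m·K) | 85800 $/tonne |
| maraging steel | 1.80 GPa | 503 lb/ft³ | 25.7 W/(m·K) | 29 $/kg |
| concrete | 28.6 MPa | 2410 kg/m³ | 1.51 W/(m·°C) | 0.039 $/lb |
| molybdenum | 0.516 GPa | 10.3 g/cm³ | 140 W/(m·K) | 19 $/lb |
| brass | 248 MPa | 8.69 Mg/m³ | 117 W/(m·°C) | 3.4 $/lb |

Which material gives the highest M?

molybdenum

Screen on constraints: k ≥ 44.2 W/(m·K); cost ≤ 64 $/kg. Survivors: bronze, molybdenum, brass.
After converting to SI:
  bronze: σ_y = 162.0 MPa, ρ = 8740 kg/m³
  molybdenum: σ_y = 516.0 MPa, ρ = 10300 kg/m³
  brass: σ_y = 248.0 MPa, ρ = 8690 kg/m³
  molybdenum: M = 6.25×10⁻³
  brass: M = 4.54×10⁻³
  bronze: M = 3.40×10⁻³
The maximum is for molybdenum.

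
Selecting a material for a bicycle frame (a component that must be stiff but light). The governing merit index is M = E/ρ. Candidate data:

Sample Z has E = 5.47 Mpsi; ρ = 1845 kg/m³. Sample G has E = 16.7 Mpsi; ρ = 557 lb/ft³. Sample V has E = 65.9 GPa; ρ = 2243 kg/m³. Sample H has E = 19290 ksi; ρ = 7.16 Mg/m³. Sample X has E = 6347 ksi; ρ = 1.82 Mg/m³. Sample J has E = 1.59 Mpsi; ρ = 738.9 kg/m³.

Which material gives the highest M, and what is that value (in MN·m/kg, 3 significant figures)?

sample V, M = 29.4 MN·m/kg

Putting every candidate on a common basis:
  sample Z: E = 37.71 GPa, ρ = 1845 kg/m³
  sample G: E = 115.1 GPa, ρ = 8922 kg/m³
  sample V: E = 65.90 GPa, ρ = 2243 kg/m³
  sample H: E = 133.0 GPa, ρ = 7160 kg/m³
  sample X: E = 43.76 GPa, ρ = 1820 kg/m³
  sample J: E = 10.96 GPa, ρ = 738.9 kg/m³
  sample V: M = 29.4 MN·m/kg
  sample X: M = 24.0 MN·m/kg
  sample Z: M = 20.4 MN·m/kg
  sample H: M = 18.6 MN·m/kg
  sample J: M = 14.8 MN·m/kg
  sample G: M = 12.9 MN·m/kg
Highest index: sample V.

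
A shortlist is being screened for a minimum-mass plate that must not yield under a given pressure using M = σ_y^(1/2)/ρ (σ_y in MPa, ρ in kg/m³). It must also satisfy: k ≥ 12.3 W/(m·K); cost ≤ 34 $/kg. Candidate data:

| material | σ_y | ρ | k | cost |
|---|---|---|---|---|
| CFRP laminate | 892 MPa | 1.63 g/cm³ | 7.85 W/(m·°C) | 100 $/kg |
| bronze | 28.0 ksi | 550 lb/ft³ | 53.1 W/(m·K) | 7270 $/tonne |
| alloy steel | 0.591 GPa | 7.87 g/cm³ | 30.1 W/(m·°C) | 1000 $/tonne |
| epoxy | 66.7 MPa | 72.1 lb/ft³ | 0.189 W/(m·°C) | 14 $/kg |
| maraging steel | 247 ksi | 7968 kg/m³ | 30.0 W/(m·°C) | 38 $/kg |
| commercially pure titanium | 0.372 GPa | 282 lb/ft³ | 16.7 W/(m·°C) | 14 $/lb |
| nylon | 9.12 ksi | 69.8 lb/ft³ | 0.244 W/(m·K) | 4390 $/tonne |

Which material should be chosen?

commercially pure titanium

Screen on constraints: k ≥ 12.3 W/(m·K); cost ≤ 34 $/kg. Survivors: bronze, alloy steel, commercially pure titanium.
Putting every candidate on a common basis:
  bronze: σ_y = 193.1 MPa, ρ = 8810 kg/m³
  alloy steel: σ_y = 591.0 MPa, ρ = 7870 kg/m³
  commercially pure titanium: σ_y = 372.0 MPa, ρ = 4517 kg/m³
  commercially pure titanium: M = 4.27×10⁻³
  alloy steel: M = 3.09×10⁻³
  bronze: M = 1.58×10⁻³
Commercially pure titanium ranks first.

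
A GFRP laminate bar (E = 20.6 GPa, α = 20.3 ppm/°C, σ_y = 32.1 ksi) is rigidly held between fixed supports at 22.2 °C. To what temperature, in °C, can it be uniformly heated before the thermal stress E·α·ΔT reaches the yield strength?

σ_y = 32.1 ksi = 221.3 MPa.
E·α·ΔT = 221.3 MPa ⇒ ΔT = 221.3 / (20.60×10³ × 20.3×10⁻⁶) = 529.3 K.
T = 22.2 + 529.3 = 551.5 °C.

551 °C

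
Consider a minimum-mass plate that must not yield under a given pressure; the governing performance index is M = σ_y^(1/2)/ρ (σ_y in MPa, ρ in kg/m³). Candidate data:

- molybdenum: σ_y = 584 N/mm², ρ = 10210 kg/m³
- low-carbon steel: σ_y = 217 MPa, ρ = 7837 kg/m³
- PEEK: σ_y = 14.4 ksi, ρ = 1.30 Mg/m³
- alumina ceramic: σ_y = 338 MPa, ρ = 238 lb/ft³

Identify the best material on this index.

PEEK

In SI units:
  molybdenum: σ_y = 584.0 MPa, ρ = 10210 kg/m³
  low-carbon steel: σ_y = 217.0 MPa, ρ = 7837 kg/m³
  PEEK: σ_y = 99.28 MPa, ρ = 1300 kg/m³
  alumina ceramic: σ_y = 338.0 MPa, ρ = 3812 kg/m³
  PEEK: M = 7.66×10⁻³
  alumina ceramic: M = 4.82×10⁻³
  molybdenum: M = 2.37×10⁻³
  low-carbon steel: M = 1.88×10⁻³
PEEK has the largest M.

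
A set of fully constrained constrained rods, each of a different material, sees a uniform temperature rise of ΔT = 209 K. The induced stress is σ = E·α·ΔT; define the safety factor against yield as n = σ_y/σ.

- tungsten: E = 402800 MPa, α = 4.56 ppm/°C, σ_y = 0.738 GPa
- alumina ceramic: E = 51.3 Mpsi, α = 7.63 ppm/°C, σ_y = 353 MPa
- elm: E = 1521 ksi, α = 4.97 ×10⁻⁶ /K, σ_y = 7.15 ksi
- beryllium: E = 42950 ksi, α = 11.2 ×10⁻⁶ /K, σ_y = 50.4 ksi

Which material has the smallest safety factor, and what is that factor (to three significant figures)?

beryllium, n = 0.501

Converting E to GPa, α to ×10⁻⁶/K, σ_y to MPa, then σ and n for each:
  tungsten: E = 402.8, α = 4.56, σ_y = 738.0 → σ = 384 MPa, n = 1.92
  alumina ceramic: E = 353.7, α = 7.63, σ_y = 353.0 → σ = 564 MPa, n = 0.626
  elm: E = 10.49, α = 4.97, σ_y = 49.30 → σ = 10.9 MPa, n = 4.53
  beryllium: E = 296.1, α = 11.2, σ_y = 347.5 → σ = 693 MPa, n = 0.501
Beryllium has the lowest safety factor, n = 0.501.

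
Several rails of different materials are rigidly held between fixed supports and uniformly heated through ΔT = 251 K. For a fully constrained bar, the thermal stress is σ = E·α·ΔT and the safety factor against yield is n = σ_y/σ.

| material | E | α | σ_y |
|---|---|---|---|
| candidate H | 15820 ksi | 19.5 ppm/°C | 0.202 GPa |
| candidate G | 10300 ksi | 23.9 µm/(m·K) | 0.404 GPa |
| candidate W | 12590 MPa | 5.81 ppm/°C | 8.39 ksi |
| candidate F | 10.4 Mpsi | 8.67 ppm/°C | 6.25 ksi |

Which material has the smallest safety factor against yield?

Per material, after unit conversion:
  candidate H: E = 109.1, α = 19.5, σ_y = 202.0 → σ = 534 MPa, n = 0.378
  candidate G: E = 71.02, α = 23.9, σ_y = 404.0 → σ = 426 MPa, n = 0.948
  candidate W: E = 12.59, α = 5.81, σ_y = 57.85 → σ = 18.4 MPa, n = 3.15
  candidate F: E = 71.71, α = 8.67, σ_y = 43.09 → σ = 156 MPa, n = 0.276
Smallest n: candidate F with n = 0.276.

candidate F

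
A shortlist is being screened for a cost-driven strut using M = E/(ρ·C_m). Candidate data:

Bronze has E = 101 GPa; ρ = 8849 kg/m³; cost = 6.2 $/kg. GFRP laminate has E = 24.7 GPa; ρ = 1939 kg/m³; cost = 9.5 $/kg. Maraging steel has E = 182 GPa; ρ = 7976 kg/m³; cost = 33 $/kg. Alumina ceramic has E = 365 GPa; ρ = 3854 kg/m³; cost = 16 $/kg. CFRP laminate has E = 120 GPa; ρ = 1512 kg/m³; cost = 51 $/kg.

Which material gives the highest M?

alumina ceramic

Per-candidate index values:
  alumina ceramic: M = 5.92 MN·m per $
  bronze: M = 1.84 MN·m per $
  CFRP laminate: M = 1.56 MN·m per $
  GFRP laminate: M = 1.34 MN·m per $
  maraging steel: M = 0.691 MN·m per $
Alumina ceramic has the largest M.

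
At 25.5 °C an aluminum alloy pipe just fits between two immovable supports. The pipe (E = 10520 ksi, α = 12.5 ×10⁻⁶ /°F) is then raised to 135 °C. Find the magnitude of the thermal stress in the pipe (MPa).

E = 10520 ksi = 72.53 GPa.
α = 12.5×10⁻⁶/°F × 9/5 = 22.5×10⁻⁶/K.
ΔT = 109.5 K. Constrained thermal stress σ = E·α·ΔT = 72.53×10³ MPa × 22.5×10⁻⁶ × 109.5 = 179 MPa (compressive).

179 MPa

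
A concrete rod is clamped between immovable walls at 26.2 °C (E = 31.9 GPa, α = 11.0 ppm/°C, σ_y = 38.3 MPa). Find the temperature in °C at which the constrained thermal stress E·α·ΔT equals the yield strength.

E·α·ΔT = 38.30 MPa ⇒ ΔT = 38.30 / (31.90×10³ × 11.0×10⁻⁶) = 109.1 K.
T = 26.2 + 109.1 = 135.3 °C.

135 °C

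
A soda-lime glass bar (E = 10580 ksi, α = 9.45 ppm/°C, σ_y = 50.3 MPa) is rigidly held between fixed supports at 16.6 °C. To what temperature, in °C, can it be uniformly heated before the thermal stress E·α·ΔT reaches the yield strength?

E = 10580 ksi = 72.95 GPa.
E·α·ΔT = 50.30 MPa ⇒ ΔT = 50.30 / (72.95×10³ × 9.45×10⁻⁶) = 72.97 K.
T = 16.6 + 72.97 = 89.57 °C.

89.6 °C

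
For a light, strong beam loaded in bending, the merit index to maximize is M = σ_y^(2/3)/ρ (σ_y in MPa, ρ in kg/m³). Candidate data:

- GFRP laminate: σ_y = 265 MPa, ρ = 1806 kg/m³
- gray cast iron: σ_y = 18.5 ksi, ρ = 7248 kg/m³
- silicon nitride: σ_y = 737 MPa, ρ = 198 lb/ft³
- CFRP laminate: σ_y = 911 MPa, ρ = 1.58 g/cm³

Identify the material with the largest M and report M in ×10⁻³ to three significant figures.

CFRP laminate, M = 59.5×10⁻³

In SI units:
  GFRP laminate: σ_y = 265.0 MPa, ρ = 1806 kg/m³
  gray cast iron: σ_y = 127.6 MPa, ρ = 7248 kg/m³
  silicon nitride: σ_y = 737.0 MPa, ρ = 3172 kg/m³
  CFRP laminate: σ_y = 911.0 MPa, ρ = 1580 kg/m³
  CFRP laminate: M = 59.5×10⁻³
  silicon nitride: M = 25.7×10⁻³
  GFRP laminate: M = 22.8×10⁻³
  gray cast iron: M = 3.50×10⁻³
The maximum is for CFRP laminate.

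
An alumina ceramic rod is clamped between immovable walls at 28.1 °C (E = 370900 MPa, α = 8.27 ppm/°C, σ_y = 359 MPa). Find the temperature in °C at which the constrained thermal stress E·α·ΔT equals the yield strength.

E = 370900 MPa = 370.9 GPa.
E·α·ΔT = 359.0 MPa ⇒ ΔT = 359.0 / (370.9×10³ × 8.27×10⁻⁶) = 117.0 K.
T = 28.1 + 117.0 = 145.1 °C.

145 °C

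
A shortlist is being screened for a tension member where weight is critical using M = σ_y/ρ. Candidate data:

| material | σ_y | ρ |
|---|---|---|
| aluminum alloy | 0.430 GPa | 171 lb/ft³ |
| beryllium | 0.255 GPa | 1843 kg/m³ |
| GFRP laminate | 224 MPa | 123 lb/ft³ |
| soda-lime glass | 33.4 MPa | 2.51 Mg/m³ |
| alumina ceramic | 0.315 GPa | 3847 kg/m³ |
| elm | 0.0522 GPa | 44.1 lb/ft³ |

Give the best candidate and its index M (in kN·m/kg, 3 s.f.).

Convert each candidate to consistent units, then evaluate M:
  aluminum alloy: σ_y = 430.0 MPa, ρ = 2739 kg/m³
  beryllium: σ_y = 255.0 MPa, ρ = 1843 kg/m³
  GFRP laminate: σ_y = 224.0 MPa, ρ = 1970 kg/m³
  soda-lime glass: σ_y = 33.40 MPa, ρ = 2510 kg/m³
  alumina ceramic: σ_y = 315.0 MPa, ρ = 3847 kg/m³
  elm: σ_y = 52.20 MPa, ρ = 706.4 kg/m³
  aluminum alloy: M = 157 kN·m/kg
  beryllium: M = 138 kN·m/kg
  GFRP laminate: M = 114 kN·m/kg
  alumina ceramic: M = 81.9 kN·m/kg
  elm: M = 73.9 kN·m/kg
  soda-lime glass: M = 13.3 kN·m/kg
Aluminum alloy ranks first.

aluminum alloy, M = 157 kN·m/kg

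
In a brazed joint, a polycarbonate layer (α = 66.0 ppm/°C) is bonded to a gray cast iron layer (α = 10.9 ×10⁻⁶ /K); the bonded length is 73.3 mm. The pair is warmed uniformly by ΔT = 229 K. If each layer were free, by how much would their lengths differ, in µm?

Δα = |66.0 − 10.9|×10⁻⁶/K = 55.1×10⁻⁶/K.
ΔL_mismatch = Δα·L·ΔT = 55.1×10⁻⁶ × 73.3 mm × 229.0 K = 925 µm.

925 µm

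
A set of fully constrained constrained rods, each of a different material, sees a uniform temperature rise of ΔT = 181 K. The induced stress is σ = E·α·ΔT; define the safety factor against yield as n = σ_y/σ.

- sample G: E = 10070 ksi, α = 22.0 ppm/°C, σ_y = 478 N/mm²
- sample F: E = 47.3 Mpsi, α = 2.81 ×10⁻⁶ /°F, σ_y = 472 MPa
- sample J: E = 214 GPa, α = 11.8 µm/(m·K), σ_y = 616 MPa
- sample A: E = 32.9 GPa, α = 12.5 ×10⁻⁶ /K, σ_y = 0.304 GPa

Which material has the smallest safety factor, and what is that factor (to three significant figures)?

With everything in SI (GPa, ×10⁻⁶/K, MPa):
  sample G: E = 69.43, α = 22.0, σ_y = 478.0 → σ = 276 MPa, n = 1.73
  sample F: E = 326.1, α = 5.06, σ_y = 472.0 → σ = 299 MPa, n = 1.58
  sample J: E = 214.0, α = 11.8, σ_y = 616.0 → σ = 457 MPa, n = 1.35
  sample A: E = 32.90, α = 12.5, σ_y = 304.0 → σ = 74.4 MPa, n = 4.08
Smallest n: sample J with n = 1.35.

sample J, n = 1.35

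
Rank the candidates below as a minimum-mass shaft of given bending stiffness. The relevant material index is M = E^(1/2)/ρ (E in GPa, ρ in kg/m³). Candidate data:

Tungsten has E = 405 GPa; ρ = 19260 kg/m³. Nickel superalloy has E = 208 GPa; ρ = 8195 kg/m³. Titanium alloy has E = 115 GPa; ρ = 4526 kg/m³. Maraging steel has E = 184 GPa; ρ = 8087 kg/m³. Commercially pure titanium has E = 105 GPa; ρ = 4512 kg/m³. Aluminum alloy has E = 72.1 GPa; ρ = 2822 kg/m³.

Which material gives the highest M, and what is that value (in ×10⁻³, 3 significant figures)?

aluminum alloy, M = 3.01×10⁻³

Per-candidate index values:
  aluminum alloy: M = 3.01×10⁻³
  titanium alloy: M = 2.37×10⁻³
  commercially pure titanium: M = 2.27×10⁻³
  nickel superalloy: M = 1.76×10⁻³
  maraging steel: M = 1.68×10⁻³
  tungsten: M = 1.04×10⁻³
Aluminum alloy has the largest M.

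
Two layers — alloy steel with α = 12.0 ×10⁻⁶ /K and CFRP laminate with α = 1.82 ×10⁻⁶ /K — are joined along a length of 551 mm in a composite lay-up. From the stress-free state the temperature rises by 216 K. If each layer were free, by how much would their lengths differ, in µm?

Δα = |12.0 − 1.82|×10⁻⁶/K = 10.2×10⁻⁶/K.
ΔL_mismatch = Δα·L·ΔT = 10.2×10⁻⁶ × 551.0 mm × 216.0 K = 1210 µm.

1210 µm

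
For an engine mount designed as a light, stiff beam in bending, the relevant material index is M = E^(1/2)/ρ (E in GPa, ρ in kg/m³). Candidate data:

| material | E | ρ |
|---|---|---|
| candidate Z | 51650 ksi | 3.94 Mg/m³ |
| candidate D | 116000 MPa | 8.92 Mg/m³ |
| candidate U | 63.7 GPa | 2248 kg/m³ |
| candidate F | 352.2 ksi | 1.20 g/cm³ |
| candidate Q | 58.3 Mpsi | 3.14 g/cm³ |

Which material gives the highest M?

Normalizing units and computing the index:
  candidate Z: E = 356.1 GPa, ρ = 3940 kg/m³
  candidate D: E = 116.0 GPa, ρ = 8920 kg/m³
  candidate U: E = 63.70 GPa, ρ = 2248 kg/m³
  candidate F: E = 2.428 GPa, ρ = 1200 kg/m³
  candidate Q: E = 402.0 GPa, ρ = 3140 kg/m³
  candidate Q: M = 6.39×10⁻³
  candidate Z: M = 4.79×10⁻³
  candidate U: M = 3.55×10⁻³
  candidate F: M = 1.30×10⁻³
  candidate D: M = 1.21×10⁻³
Candidate Q ranks first.

candidate Q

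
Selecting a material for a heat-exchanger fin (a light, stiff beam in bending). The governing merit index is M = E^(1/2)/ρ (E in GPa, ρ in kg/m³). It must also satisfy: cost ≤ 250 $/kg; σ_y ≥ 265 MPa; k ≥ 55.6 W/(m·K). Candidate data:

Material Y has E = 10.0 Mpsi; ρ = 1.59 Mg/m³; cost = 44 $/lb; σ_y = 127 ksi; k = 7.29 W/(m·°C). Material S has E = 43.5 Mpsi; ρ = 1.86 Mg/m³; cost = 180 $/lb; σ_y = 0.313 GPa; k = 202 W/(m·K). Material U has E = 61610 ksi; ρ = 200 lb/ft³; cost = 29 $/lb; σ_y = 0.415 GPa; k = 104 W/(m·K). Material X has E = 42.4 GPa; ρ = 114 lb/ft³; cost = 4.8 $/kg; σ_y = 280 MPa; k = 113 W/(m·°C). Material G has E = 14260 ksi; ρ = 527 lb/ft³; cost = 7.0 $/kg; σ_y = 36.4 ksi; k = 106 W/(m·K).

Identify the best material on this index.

Screen on constraints: cost ≤ 250 $/kg; σ_y ≥ 265 MPa; k ≥ 55.6 W/(m·K). Survivors: material U, material X.
Putting every candidate on a common basis:
  material U: E = 424.8 GPa, ρ = 3204 kg/m³
  material X: E = 42.40 GPa, ρ = 1826 kg/m³
  material U: M = 6.43×10⁻³
  material X: M = 3.57×10⁻³
Material U ranks first.

material U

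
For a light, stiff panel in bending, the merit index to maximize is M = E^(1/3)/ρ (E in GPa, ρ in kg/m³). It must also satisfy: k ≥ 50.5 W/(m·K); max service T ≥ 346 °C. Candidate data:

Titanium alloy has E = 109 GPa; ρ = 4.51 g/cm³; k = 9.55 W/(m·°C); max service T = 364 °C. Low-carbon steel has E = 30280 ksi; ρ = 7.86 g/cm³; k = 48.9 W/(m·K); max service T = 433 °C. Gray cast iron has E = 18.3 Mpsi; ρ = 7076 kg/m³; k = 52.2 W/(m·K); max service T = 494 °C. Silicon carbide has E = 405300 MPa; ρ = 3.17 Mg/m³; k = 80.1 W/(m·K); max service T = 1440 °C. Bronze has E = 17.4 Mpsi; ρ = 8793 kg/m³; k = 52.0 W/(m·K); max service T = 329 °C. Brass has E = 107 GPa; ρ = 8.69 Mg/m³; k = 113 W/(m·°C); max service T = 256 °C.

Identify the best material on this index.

silicon carbide

Screen on constraints: k ≥ 50.5 W/(m·K); max service T ≥ 346 °C. Survivors: gray cast iron, silicon carbide.
Convert each candidate to consistent units, then evaluate M:
  gray cast iron: E = 126.2 GPa, ρ = 7076 kg/m³
  silicon carbide: E = 405.3 GPa, ρ = 3170 kg/m³
  silicon carbide: M = 2.33×10⁻³
  gray cast iron: M = 0.709×10⁻³
The maximum is for silicon carbide.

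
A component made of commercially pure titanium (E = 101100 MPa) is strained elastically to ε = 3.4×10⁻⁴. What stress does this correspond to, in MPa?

34.4 MPa

E = 101100 MPa = 101.1 GPa.
σ = E·ε = 101100 MPa × 3.4×10⁻⁴ = 34.4 MPa.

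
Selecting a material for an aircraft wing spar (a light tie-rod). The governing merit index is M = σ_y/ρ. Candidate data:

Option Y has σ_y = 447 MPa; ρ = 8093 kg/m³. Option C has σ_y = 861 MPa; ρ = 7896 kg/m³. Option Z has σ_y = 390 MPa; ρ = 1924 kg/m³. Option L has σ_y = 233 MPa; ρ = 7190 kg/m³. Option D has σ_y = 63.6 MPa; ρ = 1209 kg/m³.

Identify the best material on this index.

Evaluate M for each candidate:
  option Z: M = 203 kN·m/kg
  option C: M = 109 kN·m/kg
  option Y: M = 55.2 kN·m/kg
  option D: M = 52.6 kN·m/kg
  option L: M = 32.4 kN·m/kg
Option Z ranks first.

option Z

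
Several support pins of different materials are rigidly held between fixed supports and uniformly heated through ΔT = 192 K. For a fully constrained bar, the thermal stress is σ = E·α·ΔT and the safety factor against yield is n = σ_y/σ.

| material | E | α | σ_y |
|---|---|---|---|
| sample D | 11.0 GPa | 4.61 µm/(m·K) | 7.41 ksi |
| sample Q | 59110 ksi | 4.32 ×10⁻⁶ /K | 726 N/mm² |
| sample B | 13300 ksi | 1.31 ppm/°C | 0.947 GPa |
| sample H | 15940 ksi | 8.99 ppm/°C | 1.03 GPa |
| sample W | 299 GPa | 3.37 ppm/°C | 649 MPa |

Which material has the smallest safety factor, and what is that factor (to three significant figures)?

sample Q, n = 2.15

With everything in SI (GPa, ×10⁻⁶/K, MPa):
  sample D: E = 11.00, α = 4.61, σ_y = 51.09 → σ = 9.74 MPa, n = 5.25
  sample Q: E = 407.5, α = 4.32, σ_y = 726.0 → σ = 338 MPa, n = 2.15
  sample B: E = 91.70, α = 1.31, σ_y = 947.0 → σ = 23.1 MPa, n = 41.1
  sample H: E = 109.9, α = 8.99, σ_y = 1030 → σ = 190 MPa, n = 5.43
  sample W: E = 299.0, α = 3.37, σ_y = 649.0 → σ = 193 MPa, n = 3.35
Sample Q has the lowest safety factor, n = 2.15.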